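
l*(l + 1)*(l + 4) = l^3 + 5*l^2 + 4*l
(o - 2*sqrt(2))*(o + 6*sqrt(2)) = o^2 + 4*sqrt(2)*o - 24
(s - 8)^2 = s^2 - 16*s + 64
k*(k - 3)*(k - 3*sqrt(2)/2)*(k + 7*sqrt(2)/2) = k^4 - 3*k^3 + 2*sqrt(2)*k^3 - 21*k^2/2 - 6*sqrt(2)*k^2 + 63*k/2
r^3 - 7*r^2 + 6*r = r*(r - 6)*(r - 1)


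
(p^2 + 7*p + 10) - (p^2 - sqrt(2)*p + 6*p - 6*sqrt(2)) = p + sqrt(2)*p + 6*sqrt(2) + 10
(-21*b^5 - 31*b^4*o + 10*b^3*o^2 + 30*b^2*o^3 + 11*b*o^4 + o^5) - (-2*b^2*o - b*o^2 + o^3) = -21*b^5 - 31*b^4*o + 10*b^3*o^2 + 30*b^2*o^3 + 2*b^2*o + 11*b*o^4 + b*o^2 + o^5 - o^3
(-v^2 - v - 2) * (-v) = v^3 + v^2 + 2*v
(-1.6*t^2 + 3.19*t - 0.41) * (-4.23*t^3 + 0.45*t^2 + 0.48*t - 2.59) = 6.768*t^5 - 14.2137*t^4 + 2.4018*t^3 + 5.4907*t^2 - 8.4589*t + 1.0619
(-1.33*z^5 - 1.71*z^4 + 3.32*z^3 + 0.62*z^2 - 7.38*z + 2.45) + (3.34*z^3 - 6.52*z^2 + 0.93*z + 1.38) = -1.33*z^5 - 1.71*z^4 + 6.66*z^3 - 5.9*z^2 - 6.45*z + 3.83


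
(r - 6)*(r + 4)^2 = r^3 + 2*r^2 - 32*r - 96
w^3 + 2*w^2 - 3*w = w*(w - 1)*(w + 3)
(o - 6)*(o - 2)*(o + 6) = o^3 - 2*o^2 - 36*o + 72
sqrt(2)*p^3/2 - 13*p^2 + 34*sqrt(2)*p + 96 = (p - 8*sqrt(2))*(p - 6*sqrt(2))*(sqrt(2)*p/2 + 1)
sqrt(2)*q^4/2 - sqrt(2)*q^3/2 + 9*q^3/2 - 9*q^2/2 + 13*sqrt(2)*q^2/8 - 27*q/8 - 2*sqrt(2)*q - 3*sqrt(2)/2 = (q - 3/2)*(q + 1/2)*(q + 4*sqrt(2))*(sqrt(2)*q/2 + 1/2)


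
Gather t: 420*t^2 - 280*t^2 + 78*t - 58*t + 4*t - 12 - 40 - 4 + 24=140*t^2 + 24*t - 32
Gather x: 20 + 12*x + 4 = 12*x + 24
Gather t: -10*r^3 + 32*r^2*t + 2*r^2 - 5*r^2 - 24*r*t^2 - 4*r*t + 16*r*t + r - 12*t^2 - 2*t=-10*r^3 - 3*r^2 + r + t^2*(-24*r - 12) + t*(32*r^2 + 12*r - 2)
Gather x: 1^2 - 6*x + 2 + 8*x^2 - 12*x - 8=8*x^2 - 18*x - 5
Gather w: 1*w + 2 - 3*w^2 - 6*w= -3*w^2 - 5*w + 2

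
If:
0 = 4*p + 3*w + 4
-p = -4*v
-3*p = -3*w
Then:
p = -4/7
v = -1/7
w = -4/7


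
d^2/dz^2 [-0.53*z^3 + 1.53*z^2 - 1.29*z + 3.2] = 3.06 - 3.18*z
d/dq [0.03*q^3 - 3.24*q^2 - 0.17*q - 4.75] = 0.09*q^2 - 6.48*q - 0.17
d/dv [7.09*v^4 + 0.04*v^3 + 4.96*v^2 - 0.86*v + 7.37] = 28.36*v^3 + 0.12*v^2 + 9.92*v - 0.86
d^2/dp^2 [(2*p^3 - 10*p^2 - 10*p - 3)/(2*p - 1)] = 4*(4*p^3 - 6*p^2 + 3*p - 21)/(8*p^3 - 12*p^2 + 6*p - 1)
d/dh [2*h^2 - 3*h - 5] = 4*h - 3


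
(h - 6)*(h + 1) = h^2 - 5*h - 6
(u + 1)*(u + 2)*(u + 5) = u^3 + 8*u^2 + 17*u + 10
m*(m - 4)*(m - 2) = m^3 - 6*m^2 + 8*m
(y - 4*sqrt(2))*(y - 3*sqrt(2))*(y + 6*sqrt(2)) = y^3 - sqrt(2)*y^2 - 60*y + 144*sqrt(2)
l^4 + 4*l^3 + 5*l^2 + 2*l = l*(l + 1)^2*(l + 2)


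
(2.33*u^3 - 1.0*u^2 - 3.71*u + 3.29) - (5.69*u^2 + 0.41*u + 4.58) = 2.33*u^3 - 6.69*u^2 - 4.12*u - 1.29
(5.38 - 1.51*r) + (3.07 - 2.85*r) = 8.45 - 4.36*r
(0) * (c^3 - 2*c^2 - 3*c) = 0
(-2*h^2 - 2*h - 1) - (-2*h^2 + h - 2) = 1 - 3*h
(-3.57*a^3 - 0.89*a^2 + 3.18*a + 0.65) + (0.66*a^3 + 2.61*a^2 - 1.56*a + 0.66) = -2.91*a^3 + 1.72*a^2 + 1.62*a + 1.31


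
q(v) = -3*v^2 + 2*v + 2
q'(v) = 2 - 6*v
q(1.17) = 0.23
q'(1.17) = -5.02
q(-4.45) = -66.31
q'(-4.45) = 28.70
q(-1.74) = -10.56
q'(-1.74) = 12.44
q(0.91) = 1.34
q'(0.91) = -3.46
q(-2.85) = -28.07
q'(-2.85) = 19.10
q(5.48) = -77.13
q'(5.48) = -30.88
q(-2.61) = -23.66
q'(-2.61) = 17.66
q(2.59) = -12.94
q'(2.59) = -13.54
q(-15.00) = -703.00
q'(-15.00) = 92.00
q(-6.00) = -118.00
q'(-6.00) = 38.00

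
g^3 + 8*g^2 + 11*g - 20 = (g - 1)*(g + 4)*(g + 5)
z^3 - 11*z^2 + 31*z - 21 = (z - 7)*(z - 3)*(z - 1)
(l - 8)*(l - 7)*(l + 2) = l^3 - 13*l^2 + 26*l + 112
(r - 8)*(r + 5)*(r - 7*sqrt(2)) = r^3 - 7*sqrt(2)*r^2 - 3*r^2 - 40*r + 21*sqrt(2)*r + 280*sqrt(2)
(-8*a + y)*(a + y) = -8*a^2 - 7*a*y + y^2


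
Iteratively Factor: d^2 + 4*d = (d + 4)*(d)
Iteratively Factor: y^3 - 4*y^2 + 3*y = (y - 3)*(y^2 - y) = (y - 3)*(y - 1)*(y)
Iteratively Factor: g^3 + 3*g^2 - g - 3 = (g + 3)*(g^2 - 1) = (g - 1)*(g + 3)*(g + 1)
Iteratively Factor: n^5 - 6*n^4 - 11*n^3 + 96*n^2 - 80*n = (n - 5)*(n^4 - n^3 - 16*n^2 + 16*n) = n*(n - 5)*(n^3 - n^2 - 16*n + 16) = n*(n - 5)*(n + 4)*(n^2 - 5*n + 4) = n*(n - 5)*(n - 1)*(n + 4)*(n - 4)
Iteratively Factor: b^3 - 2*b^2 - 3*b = (b + 1)*(b^2 - 3*b) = b*(b + 1)*(b - 3)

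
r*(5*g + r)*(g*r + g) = 5*g^2*r^2 + 5*g^2*r + g*r^3 + g*r^2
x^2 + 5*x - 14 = (x - 2)*(x + 7)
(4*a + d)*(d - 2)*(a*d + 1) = 4*a^2*d^2 - 8*a^2*d + a*d^3 - 2*a*d^2 + 4*a*d - 8*a + d^2 - 2*d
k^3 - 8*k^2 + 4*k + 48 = (k - 6)*(k - 4)*(k + 2)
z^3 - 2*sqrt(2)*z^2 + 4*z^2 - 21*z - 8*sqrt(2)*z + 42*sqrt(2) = (z - 3)*(z + 7)*(z - 2*sqrt(2))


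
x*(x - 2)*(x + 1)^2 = x^4 - 3*x^2 - 2*x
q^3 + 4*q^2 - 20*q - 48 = (q - 4)*(q + 2)*(q + 6)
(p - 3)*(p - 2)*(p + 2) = p^3 - 3*p^2 - 4*p + 12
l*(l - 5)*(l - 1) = l^3 - 6*l^2 + 5*l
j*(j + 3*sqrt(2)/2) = j^2 + 3*sqrt(2)*j/2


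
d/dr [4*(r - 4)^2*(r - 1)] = 12*(r - 4)*(r - 2)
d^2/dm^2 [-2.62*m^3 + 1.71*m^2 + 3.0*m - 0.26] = 3.42 - 15.72*m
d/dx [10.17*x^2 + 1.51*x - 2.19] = 20.34*x + 1.51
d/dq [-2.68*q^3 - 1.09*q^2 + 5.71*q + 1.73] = -8.04*q^2 - 2.18*q + 5.71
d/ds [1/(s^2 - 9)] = -2*s/(s^2 - 9)^2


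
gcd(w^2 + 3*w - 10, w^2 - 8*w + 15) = 1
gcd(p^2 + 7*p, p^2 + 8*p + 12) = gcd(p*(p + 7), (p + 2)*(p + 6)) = 1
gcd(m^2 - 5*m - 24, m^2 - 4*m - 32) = m - 8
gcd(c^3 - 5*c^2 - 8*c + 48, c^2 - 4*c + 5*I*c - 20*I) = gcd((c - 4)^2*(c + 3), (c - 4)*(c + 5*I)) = c - 4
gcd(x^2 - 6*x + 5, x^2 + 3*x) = 1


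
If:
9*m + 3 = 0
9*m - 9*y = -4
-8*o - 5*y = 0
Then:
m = -1/3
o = -5/72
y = 1/9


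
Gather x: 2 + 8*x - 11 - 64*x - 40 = -56*x - 49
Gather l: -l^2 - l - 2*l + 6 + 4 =-l^2 - 3*l + 10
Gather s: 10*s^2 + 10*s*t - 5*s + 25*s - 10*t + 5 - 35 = 10*s^2 + s*(10*t + 20) - 10*t - 30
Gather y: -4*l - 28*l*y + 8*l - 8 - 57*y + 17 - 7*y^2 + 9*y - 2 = 4*l - 7*y^2 + y*(-28*l - 48) + 7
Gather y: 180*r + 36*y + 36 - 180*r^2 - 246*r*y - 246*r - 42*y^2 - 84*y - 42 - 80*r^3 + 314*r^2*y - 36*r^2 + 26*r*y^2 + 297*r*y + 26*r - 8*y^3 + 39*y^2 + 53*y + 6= -80*r^3 - 216*r^2 - 40*r - 8*y^3 + y^2*(26*r - 3) + y*(314*r^2 + 51*r + 5)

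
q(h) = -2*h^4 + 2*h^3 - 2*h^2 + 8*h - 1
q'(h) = -8*h^3 + 6*h^2 - 4*h + 8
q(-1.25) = -22.91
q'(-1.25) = 38.00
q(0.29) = 1.19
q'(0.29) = 7.15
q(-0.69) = -8.58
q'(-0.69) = 16.24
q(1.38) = 4.23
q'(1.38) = -7.12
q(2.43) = -34.41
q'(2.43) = -81.08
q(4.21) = -481.82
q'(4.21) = -499.44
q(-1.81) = -55.36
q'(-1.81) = 82.33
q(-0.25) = -3.16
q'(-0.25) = 9.50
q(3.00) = -103.00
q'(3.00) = -166.00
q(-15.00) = -108571.00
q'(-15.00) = 28418.00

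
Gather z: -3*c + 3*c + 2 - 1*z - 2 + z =0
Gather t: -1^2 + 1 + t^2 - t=t^2 - t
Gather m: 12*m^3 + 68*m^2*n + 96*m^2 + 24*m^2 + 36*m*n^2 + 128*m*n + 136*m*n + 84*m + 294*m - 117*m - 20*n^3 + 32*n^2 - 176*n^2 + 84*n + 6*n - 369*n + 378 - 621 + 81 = 12*m^3 + m^2*(68*n + 120) + m*(36*n^2 + 264*n + 261) - 20*n^3 - 144*n^2 - 279*n - 162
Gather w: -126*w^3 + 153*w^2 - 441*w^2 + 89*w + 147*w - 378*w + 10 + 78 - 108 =-126*w^3 - 288*w^2 - 142*w - 20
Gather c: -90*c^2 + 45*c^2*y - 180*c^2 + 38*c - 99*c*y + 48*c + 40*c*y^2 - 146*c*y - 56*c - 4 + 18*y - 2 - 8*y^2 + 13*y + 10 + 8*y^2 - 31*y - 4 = c^2*(45*y - 270) + c*(40*y^2 - 245*y + 30)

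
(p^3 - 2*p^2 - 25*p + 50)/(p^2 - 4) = (p^2 - 25)/(p + 2)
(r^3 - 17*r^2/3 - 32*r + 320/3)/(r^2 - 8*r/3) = r - 3 - 40/r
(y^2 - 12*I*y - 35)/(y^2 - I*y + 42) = (y - 5*I)/(y + 6*I)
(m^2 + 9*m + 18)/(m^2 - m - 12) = (m + 6)/(m - 4)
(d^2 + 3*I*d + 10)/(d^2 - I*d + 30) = (d - 2*I)/(d - 6*I)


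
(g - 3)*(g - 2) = g^2 - 5*g + 6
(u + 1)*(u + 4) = u^2 + 5*u + 4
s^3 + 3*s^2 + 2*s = s*(s + 1)*(s + 2)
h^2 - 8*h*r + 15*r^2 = (h - 5*r)*(h - 3*r)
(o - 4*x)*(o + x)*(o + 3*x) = o^3 - 13*o*x^2 - 12*x^3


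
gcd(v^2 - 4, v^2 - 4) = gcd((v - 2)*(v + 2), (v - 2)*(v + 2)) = v^2 - 4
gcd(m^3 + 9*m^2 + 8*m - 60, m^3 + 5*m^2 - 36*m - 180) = m^2 + 11*m + 30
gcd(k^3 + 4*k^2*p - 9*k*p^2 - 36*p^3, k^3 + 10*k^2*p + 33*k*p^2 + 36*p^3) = k^2 + 7*k*p + 12*p^2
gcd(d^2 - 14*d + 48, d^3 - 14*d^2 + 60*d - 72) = d - 6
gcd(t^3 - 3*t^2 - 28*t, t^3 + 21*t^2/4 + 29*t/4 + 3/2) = 1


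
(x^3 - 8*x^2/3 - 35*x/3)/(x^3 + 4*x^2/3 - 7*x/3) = (x - 5)/(x - 1)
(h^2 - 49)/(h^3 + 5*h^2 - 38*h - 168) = (h - 7)/(h^2 - 2*h - 24)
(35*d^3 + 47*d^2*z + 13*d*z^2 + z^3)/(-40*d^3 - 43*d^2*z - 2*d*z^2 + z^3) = (7*d + z)/(-8*d + z)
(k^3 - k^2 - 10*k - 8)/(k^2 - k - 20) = (-k^3 + k^2 + 10*k + 8)/(-k^2 + k + 20)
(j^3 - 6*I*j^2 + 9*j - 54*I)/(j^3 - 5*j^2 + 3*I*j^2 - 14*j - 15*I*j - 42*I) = (j^2 - 9*I*j - 18)/(j^2 - 5*j - 14)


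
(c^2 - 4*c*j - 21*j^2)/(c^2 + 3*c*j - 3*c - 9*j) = (c - 7*j)/(c - 3)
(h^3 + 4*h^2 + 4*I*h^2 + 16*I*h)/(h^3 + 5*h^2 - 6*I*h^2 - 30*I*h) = (h^2 + 4*h*(1 + I) + 16*I)/(h^2 + h*(5 - 6*I) - 30*I)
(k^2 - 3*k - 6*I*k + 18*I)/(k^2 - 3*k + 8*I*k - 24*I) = (k - 6*I)/(k + 8*I)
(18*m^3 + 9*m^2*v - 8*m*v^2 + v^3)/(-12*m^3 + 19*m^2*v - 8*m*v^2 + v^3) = (-6*m^2 - 5*m*v + v^2)/(4*m^2 - 5*m*v + v^2)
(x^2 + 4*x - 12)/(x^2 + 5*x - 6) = (x - 2)/(x - 1)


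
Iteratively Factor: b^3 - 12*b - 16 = (b + 2)*(b^2 - 2*b - 8) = (b - 4)*(b + 2)*(b + 2)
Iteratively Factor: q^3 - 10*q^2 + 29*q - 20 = (q - 1)*(q^2 - 9*q + 20) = (q - 5)*(q - 1)*(q - 4)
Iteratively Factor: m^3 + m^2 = (m)*(m^2 + m) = m*(m + 1)*(m)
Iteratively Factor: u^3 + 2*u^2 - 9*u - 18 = (u - 3)*(u^2 + 5*u + 6) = (u - 3)*(u + 2)*(u + 3)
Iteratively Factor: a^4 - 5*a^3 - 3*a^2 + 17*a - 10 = (a + 2)*(a^3 - 7*a^2 + 11*a - 5) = (a - 1)*(a + 2)*(a^2 - 6*a + 5) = (a - 5)*(a - 1)*(a + 2)*(a - 1)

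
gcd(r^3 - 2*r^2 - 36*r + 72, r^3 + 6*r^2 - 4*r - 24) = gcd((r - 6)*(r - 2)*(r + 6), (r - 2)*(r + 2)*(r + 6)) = r^2 + 4*r - 12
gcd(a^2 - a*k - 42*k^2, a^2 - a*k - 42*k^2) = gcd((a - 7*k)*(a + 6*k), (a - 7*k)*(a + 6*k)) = a^2 - a*k - 42*k^2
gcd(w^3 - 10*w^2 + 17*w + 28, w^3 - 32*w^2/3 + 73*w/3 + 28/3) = w^2 - 11*w + 28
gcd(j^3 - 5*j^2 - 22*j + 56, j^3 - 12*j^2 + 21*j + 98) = j - 7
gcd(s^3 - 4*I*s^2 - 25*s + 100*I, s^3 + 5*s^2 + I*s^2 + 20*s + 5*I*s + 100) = s^2 + s*(5 - 4*I) - 20*I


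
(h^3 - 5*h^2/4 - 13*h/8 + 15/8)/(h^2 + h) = (8*h^3 - 10*h^2 - 13*h + 15)/(8*h*(h + 1))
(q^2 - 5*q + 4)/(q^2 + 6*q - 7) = (q - 4)/(q + 7)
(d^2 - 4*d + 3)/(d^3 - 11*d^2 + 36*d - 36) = (d - 1)/(d^2 - 8*d + 12)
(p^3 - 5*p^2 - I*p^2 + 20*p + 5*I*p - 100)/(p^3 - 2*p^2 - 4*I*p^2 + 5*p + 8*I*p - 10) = (p^2 + p*(-5 + 4*I) - 20*I)/(p^2 + p*(-2 + I) - 2*I)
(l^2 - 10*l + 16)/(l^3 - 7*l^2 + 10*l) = (l - 8)/(l*(l - 5))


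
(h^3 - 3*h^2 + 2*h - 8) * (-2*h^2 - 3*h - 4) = -2*h^5 + 3*h^4 + h^3 + 22*h^2 + 16*h + 32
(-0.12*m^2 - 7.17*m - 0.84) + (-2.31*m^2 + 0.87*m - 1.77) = -2.43*m^2 - 6.3*m - 2.61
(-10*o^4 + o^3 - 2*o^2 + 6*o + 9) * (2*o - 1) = -20*o^5 + 12*o^4 - 5*o^3 + 14*o^2 + 12*o - 9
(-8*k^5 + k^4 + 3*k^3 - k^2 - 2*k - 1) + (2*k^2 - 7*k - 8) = -8*k^5 + k^4 + 3*k^3 + k^2 - 9*k - 9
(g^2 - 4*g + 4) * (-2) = -2*g^2 + 8*g - 8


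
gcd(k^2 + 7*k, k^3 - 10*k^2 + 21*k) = k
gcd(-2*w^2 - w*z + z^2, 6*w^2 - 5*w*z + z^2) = -2*w + z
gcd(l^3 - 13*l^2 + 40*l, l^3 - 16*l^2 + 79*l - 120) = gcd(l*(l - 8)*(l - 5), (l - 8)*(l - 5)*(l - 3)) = l^2 - 13*l + 40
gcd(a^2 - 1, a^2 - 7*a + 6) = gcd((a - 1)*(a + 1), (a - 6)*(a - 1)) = a - 1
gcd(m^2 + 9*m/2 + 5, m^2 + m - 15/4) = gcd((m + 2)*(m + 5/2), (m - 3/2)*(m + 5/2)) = m + 5/2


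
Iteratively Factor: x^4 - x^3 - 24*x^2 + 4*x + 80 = (x - 2)*(x^3 + x^2 - 22*x - 40) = (x - 2)*(x + 2)*(x^2 - x - 20) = (x - 2)*(x + 2)*(x + 4)*(x - 5)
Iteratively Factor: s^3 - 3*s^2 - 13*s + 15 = (s - 1)*(s^2 - 2*s - 15) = (s - 5)*(s - 1)*(s + 3)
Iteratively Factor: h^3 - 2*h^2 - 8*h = (h)*(h^2 - 2*h - 8) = h*(h + 2)*(h - 4)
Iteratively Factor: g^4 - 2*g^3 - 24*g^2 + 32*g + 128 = (g - 4)*(g^3 + 2*g^2 - 16*g - 32) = (g - 4)*(g + 4)*(g^2 - 2*g - 8) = (g - 4)^2*(g + 4)*(g + 2)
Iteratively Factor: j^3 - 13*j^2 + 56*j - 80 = (j - 4)*(j^2 - 9*j + 20) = (j - 5)*(j - 4)*(j - 4)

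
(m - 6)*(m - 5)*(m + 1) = m^3 - 10*m^2 + 19*m + 30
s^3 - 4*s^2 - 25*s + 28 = (s - 7)*(s - 1)*(s + 4)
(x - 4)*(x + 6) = x^2 + 2*x - 24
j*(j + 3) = j^2 + 3*j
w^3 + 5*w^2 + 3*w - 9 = (w - 1)*(w + 3)^2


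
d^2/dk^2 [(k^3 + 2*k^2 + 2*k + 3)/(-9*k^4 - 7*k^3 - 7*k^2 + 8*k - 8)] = 2*(-81*k^9 - 486*k^8 - 1161*k^7 - 3865*k^6 - 3675*k^5 - 1581*k^4 + 1150*k^3 + 2559*k^2 + 1152*k - 280)/(729*k^12 + 1701*k^11 + 3024*k^10 + 1045*k^9 + 1272*k^8 - 147*k^7 + 3919*k^6 - 936*k^5 + 1560*k^4 - 1856*k^3 + 2880*k^2 - 1536*k + 512)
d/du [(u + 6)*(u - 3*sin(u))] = u - (u + 6)*(3*cos(u) - 1) - 3*sin(u)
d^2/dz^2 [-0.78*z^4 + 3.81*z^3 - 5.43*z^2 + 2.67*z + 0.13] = -9.36*z^2 + 22.86*z - 10.86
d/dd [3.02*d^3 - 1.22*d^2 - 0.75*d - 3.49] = 9.06*d^2 - 2.44*d - 0.75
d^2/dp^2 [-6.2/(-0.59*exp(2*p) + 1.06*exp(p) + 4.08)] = ((6.572 - 14.632*exp(p))*(-0.59*exp(2*p) + 1.06*exp(p) + 4.08) - 6.2*(1.18*exp(p) - 1.06)*(2.36*exp(p) - 2.12)*exp(p))*exp(p)/(-0.59*exp(2*p) + 1.06*exp(p) + 4.08)^3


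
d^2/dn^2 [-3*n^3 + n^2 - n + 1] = 2 - 18*n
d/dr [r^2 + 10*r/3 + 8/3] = 2*r + 10/3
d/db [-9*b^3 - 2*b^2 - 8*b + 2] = -27*b^2 - 4*b - 8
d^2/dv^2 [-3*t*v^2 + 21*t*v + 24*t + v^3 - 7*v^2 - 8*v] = -6*t + 6*v - 14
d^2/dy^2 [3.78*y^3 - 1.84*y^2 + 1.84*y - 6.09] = 22.68*y - 3.68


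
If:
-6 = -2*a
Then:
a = 3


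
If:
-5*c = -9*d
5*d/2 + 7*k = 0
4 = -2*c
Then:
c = -2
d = -10/9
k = 25/63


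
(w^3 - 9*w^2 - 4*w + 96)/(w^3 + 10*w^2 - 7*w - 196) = (w^2 - 5*w - 24)/(w^2 + 14*w + 49)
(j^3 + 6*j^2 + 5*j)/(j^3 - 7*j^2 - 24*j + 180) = j*(j + 1)/(j^2 - 12*j + 36)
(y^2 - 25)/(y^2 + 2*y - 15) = (y - 5)/(y - 3)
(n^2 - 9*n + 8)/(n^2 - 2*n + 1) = (n - 8)/(n - 1)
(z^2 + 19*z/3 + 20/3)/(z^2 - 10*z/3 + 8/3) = (3*z^2 + 19*z + 20)/(3*z^2 - 10*z + 8)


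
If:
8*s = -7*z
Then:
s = -7*z/8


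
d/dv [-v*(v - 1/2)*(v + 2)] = -3*v^2 - 3*v + 1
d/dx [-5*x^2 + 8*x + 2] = 8 - 10*x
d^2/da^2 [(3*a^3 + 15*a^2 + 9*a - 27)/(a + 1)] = 6*(a^3 + 3*a^2 + 3*a - 7)/(a^3 + 3*a^2 + 3*a + 1)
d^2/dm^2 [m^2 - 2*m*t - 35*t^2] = 2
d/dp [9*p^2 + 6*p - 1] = 18*p + 6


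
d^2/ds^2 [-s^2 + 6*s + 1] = -2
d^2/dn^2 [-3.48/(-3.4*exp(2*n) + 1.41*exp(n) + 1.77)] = ((4.9068 - 47.328*exp(n))*(-3.4*exp(2*n) + 1.41*exp(n) + 1.77) - 3.48*(6.8*exp(n) - 1.41)*(13.6*exp(n) - 2.82)*exp(n))*exp(n)/(-3.4*exp(2*n) + 1.41*exp(n) + 1.77)^3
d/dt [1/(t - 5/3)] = -9/(3*t - 5)^2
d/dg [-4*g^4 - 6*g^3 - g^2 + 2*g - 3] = -16*g^3 - 18*g^2 - 2*g + 2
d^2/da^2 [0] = 0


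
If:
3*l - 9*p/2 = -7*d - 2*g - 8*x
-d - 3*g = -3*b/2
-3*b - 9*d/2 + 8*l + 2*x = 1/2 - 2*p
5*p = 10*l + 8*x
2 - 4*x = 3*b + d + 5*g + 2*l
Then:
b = 562/1767 - 4504*x/8835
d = 59/589 - 2636*x/2945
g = 128*x/2945 + 74/589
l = 187/1178 - 528*x/589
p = 187/589 - 568*x/2945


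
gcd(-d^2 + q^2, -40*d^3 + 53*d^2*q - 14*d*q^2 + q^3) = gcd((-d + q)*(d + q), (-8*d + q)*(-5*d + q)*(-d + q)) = -d + q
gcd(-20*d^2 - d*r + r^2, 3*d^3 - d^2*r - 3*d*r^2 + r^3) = 1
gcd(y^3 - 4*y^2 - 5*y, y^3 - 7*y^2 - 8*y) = y^2 + y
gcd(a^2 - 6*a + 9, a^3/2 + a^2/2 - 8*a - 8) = 1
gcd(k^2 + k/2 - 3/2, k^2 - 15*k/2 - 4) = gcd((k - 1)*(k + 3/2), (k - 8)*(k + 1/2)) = 1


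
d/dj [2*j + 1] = 2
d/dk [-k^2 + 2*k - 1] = 2 - 2*k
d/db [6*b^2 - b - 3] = 12*b - 1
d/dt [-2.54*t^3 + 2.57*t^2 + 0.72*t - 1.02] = -7.62*t^2 + 5.14*t + 0.72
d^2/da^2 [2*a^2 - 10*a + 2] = 4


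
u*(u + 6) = u^2 + 6*u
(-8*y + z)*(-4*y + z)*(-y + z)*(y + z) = -32*y^4 + 12*y^3*z + 31*y^2*z^2 - 12*y*z^3 + z^4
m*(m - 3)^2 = m^3 - 6*m^2 + 9*m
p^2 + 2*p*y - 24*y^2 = (p - 4*y)*(p + 6*y)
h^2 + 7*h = h*(h + 7)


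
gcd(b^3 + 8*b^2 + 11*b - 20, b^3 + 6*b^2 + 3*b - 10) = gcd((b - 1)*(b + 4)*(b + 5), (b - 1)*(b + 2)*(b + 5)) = b^2 + 4*b - 5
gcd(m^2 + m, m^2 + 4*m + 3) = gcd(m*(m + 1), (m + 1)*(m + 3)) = m + 1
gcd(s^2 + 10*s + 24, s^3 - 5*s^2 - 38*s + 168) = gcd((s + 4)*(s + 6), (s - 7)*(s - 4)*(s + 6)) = s + 6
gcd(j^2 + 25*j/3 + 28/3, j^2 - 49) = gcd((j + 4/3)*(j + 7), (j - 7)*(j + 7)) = j + 7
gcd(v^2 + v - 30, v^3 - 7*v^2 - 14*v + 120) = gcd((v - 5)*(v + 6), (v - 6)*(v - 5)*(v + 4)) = v - 5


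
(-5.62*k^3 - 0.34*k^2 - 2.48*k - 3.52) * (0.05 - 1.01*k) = 5.6762*k^4 + 0.0624*k^3 + 2.4878*k^2 + 3.4312*k - 0.176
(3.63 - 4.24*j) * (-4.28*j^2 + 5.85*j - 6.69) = 18.1472*j^3 - 40.3404*j^2 + 49.6011*j - 24.2847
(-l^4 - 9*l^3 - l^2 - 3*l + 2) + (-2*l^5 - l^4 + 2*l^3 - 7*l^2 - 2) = -2*l^5 - 2*l^4 - 7*l^3 - 8*l^2 - 3*l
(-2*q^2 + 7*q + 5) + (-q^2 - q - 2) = -3*q^2 + 6*q + 3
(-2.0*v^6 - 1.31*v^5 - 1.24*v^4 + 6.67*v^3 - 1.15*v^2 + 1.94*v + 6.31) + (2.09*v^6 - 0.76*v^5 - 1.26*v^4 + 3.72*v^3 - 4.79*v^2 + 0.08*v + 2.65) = 0.0899999999999999*v^6 - 2.07*v^5 - 2.5*v^4 + 10.39*v^3 - 5.94*v^2 + 2.02*v + 8.96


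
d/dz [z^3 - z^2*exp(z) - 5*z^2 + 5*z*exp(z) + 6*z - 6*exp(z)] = -z^2*exp(z) + 3*z^2 + 3*z*exp(z) - 10*z - exp(z) + 6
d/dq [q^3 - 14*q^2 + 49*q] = 3*q^2 - 28*q + 49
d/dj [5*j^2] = 10*j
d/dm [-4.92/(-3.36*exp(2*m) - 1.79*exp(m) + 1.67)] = (-33.0624*exp(m) - 8.8068)*exp(m)/(3.36*exp(2*m) + 1.79*exp(m) - 1.67)^2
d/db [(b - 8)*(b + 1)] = 2*b - 7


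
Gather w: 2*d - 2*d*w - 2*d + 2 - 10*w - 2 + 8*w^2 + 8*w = 8*w^2 + w*(-2*d - 2)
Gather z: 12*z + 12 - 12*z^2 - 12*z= 12 - 12*z^2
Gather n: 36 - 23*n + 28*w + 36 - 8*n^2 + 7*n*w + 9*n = -8*n^2 + n*(7*w - 14) + 28*w + 72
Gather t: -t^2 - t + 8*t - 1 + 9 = -t^2 + 7*t + 8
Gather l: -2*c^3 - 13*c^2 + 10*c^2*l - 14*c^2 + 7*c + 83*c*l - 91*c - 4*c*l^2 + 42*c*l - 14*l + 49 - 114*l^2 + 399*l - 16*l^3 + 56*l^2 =-2*c^3 - 27*c^2 - 84*c - 16*l^3 + l^2*(-4*c - 58) + l*(10*c^2 + 125*c + 385) + 49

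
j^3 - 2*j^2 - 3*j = j*(j - 3)*(j + 1)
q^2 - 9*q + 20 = (q - 5)*(q - 4)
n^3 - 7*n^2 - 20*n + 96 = (n - 8)*(n - 3)*(n + 4)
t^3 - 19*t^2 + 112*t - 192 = (t - 8)^2*(t - 3)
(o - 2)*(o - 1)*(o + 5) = o^3 + 2*o^2 - 13*o + 10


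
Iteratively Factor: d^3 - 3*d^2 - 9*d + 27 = (d + 3)*(d^2 - 6*d + 9) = (d - 3)*(d + 3)*(d - 3)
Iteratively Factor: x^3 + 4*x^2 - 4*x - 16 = (x + 4)*(x^2 - 4) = (x - 2)*(x + 4)*(x + 2)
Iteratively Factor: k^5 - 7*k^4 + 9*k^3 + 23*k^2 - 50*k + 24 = (k + 2)*(k^4 - 9*k^3 + 27*k^2 - 31*k + 12) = (k - 1)*(k + 2)*(k^3 - 8*k^2 + 19*k - 12) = (k - 4)*(k - 1)*(k + 2)*(k^2 - 4*k + 3) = (k - 4)*(k - 3)*(k - 1)*(k + 2)*(k - 1)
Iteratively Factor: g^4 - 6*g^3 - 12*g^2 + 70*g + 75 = (g - 5)*(g^3 - g^2 - 17*g - 15) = (g - 5)^2*(g^2 + 4*g + 3) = (g - 5)^2*(g + 1)*(g + 3)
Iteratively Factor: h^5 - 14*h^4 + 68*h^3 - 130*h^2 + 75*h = (h - 5)*(h^4 - 9*h^3 + 23*h^2 - 15*h) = (h - 5)*(h - 1)*(h^3 - 8*h^2 + 15*h) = h*(h - 5)*(h - 1)*(h^2 - 8*h + 15) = h*(h - 5)*(h - 3)*(h - 1)*(h - 5)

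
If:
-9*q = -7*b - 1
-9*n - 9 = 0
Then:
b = 9*q/7 - 1/7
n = -1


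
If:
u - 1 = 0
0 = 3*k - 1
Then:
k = 1/3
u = 1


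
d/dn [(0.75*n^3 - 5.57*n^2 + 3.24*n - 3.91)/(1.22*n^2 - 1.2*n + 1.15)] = (0.915*n^4 - 1.8*n^3 + 5.3187*n^2 - 3.2706*n - 0.966)/(1.4884*n^4 - 2.928*n^3 + 4.246*n^2 - 2.76*n + 1.3225)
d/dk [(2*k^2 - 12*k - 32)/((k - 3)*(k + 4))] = 2*(7*k^2 + 8*k + 88)/(k^4 + 2*k^3 - 23*k^2 - 24*k + 144)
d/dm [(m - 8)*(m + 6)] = 2*m - 2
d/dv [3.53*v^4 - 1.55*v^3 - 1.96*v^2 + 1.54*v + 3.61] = 14.12*v^3 - 4.65*v^2 - 3.92*v + 1.54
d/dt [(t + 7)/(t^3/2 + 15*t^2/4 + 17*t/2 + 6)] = 4*(2*t^3 + 15*t^2 + 34*t - 2*(t + 7)*(3*t^2 + 15*t + 17) + 24)/(2*t^3 + 15*t^2 + 34*t + 24)^2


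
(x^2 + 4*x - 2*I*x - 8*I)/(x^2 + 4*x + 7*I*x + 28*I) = (x - 2*I)/(x + 7*I)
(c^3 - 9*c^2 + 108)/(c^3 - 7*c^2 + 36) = (c^2 - 3*c - 18)/(c^2 - c - 6)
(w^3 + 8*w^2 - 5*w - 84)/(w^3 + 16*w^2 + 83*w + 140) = (w - 3)/(w + 5)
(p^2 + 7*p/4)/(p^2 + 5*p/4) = (4*p + 7)/(4*p + 5)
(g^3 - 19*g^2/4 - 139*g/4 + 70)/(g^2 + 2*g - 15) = (g^2 - 39*g/4 + 14)/(g - 3)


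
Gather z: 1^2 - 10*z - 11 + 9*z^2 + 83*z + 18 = 9*z^2 + 73*z + 8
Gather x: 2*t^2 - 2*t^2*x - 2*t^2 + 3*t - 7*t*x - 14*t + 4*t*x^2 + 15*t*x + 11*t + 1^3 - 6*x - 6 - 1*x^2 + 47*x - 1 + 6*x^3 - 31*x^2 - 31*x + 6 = 6*x^3 + x^2*(4*t - 32) + x*(-2*t^2 + 8*t + 10)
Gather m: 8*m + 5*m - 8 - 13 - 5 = 13*m - 26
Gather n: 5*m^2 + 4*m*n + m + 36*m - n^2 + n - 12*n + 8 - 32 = 5*m^2 + 37*m - n^2 + n*(4*m - 11) - 24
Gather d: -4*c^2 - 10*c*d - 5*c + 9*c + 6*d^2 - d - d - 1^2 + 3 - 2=-4*c^2 + 4*c + 6*d^2 + d*(-10*c - 2)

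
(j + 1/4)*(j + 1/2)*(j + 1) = j^3 + 7*j^2/4 + 7*j/8 + 1/8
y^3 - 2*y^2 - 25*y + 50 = (y - 5)*(y - 2)*(y + 5)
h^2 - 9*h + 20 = (h - 5)*(h - 4)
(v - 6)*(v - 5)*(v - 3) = v^3 - 14*v^2 + 63*v - 90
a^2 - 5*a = a*(a - 5)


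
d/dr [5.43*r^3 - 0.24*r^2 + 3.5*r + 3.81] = 16.29*r^2 - 0.48*r + 3.5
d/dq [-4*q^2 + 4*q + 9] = 4 - 8*q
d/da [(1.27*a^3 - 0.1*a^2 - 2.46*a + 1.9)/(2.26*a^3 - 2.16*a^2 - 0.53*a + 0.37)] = (-2.5172*a^4 + 9.773*a^3 - 16.7329*a^2 + 8.134*a + 0.0967999999999999)/(5.1076*a^6 - 9.7632*a^5 + 2.27*a^4 + 3.962*a^3 - 1.3175*a^2 - 0.3922*a + 0.1369)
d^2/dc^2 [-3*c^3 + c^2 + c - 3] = 2 - 18*c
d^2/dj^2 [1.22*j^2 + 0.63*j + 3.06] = 2.44000000000000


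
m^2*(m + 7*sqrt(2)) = m^3 + 7*sqrt(2)*m^2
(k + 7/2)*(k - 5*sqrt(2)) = k^2 - 5*sqrt(2)*k + 7*k/2 - 35*sqrt(2)/2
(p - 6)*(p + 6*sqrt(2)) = p^2 - 6*p + 6*sqrt(2)*p - 36*sqrt(2)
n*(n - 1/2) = n^2 - n/2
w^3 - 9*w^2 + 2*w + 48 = (w - 8)*(w - 3)*(w + 2)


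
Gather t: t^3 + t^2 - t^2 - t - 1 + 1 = t^3 - t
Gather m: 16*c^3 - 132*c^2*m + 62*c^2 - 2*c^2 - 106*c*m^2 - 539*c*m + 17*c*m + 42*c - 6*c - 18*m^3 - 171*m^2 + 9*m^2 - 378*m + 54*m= 16*c^3 + 60*c^2 + 36*c - 18*m^3 + m^2*(-106*c - 162) + m*(-132*c^2 - 522*c - 324)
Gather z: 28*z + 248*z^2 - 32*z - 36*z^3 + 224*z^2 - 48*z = -36*z^3 + 472*z^2 - 52*z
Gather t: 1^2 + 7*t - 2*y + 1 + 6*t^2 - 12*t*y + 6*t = 6*t^2 + t*(13 - 12*y) - 2*y + 2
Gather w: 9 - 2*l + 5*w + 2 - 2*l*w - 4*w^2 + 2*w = -2*l - 4*w^2 + w*(7 - 2*l) + 11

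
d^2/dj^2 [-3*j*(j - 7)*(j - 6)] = 78 - 18*j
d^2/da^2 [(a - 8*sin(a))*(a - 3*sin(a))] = 11*a*sin(a) - 96*sin(a)^2 - 22*cos(a) + 50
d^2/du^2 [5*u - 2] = 0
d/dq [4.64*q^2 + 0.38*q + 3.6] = 9.28*q + 0.38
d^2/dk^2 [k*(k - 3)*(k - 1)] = 6*k - 8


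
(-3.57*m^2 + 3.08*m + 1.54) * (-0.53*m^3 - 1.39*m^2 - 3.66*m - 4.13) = 1.8921*m^5 + 3.3299*m^4 + 7.9688*m^3 + 1.3307*m^2 - 18.3568*m - 6.3602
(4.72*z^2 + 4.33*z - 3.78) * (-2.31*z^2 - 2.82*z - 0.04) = -10.9032*z^4 - 23.3127*z^3 - 3.6676*z^2 + 10.4864*z + 0.1512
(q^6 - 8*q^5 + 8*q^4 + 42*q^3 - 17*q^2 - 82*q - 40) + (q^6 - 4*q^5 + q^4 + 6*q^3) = 2*q^6 - 12*q^5 + 9*q^4 + 48*q^3 - 17*q^2 - 82*q - 40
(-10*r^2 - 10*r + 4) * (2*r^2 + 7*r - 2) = -20*r^4 - 90*r^3 - 42*r^2 + 48*r - 8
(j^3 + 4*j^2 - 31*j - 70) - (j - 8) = j^3 + 4*j^2 - 32*j - 62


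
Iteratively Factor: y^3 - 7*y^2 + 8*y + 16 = (y - 4)*(y^2 - 3*y - 4) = (y - 4)*(y + 1)*(y - 4)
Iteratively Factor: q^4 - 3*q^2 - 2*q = (q + 1)*(q^3 - q^2 - 2*q) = (q + 1)^2*(q^2 - 2*q) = (q - 2)*(q + 1)^2*(q)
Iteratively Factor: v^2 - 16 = (v - 4)*(v + 4)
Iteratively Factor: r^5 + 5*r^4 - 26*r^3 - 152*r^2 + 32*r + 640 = (r - 2)*(r^4 + 7*r^3 - 12*r^2 - 176*r - 320) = (r - 2)*(r + 4)*(r^3 + 3*r^2 - 24*r - 80) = (r - 5)*(r - 2)*(r + 4)*(r^2 + 8*r + 16) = (r - 5)*(r - 2)*(r + 4)^2*(r + 4)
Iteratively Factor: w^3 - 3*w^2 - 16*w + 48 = (w - 3)*(w^2 - 16) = (w - 4)*(w - 3)*(w + 4)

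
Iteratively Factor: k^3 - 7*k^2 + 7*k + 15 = (k - 5)*(k^2 - 2*k - 3) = (k - 5)*(k - 3)*(k + 1)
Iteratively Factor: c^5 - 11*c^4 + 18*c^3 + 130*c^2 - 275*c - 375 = (c - 5)*(c^4 - 6*c^3 - 12*c^2 + 70*c + 75) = (c - 5)*(c + 1)*(c^3 - 7*c^2 - 5*c + 75) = (c - 5)^2*(c + 1)*(c^2 - 2*c - 15) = (c - 5)^3*(c + 1)*(c + 3)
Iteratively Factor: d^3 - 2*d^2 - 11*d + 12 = (d - 4)*(d^2 + 2*d - 3) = (d - 4)*(d - 1)*(d + 3)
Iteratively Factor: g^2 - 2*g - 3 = (g + 1)*(g - 3)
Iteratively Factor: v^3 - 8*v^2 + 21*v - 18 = (v - 3)*(v^2 - 5*v + 6) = (v - 3)*(v - 2)*(v - 3)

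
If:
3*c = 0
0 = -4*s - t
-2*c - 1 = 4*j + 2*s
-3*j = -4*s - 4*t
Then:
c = 0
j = -2/7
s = 1/14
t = -2/7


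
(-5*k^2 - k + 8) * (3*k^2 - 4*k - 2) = -15*k^4 + 17*k^3 + 38*k^2 - 30*k - 16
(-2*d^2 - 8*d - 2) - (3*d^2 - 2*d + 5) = -5*d^2 - 6*d - 7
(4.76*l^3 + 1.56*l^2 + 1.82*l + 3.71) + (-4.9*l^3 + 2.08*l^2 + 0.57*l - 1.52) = -0.140000000000001*l^3 + 3.64*l^2 + 2.39*l + 2.19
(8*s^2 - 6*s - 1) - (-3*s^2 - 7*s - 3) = 11*s^2 + s + 2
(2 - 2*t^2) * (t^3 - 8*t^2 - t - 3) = -2*t^5 + 16*t^4 + 4*t^3 - 10*t^2 - 2*t - 6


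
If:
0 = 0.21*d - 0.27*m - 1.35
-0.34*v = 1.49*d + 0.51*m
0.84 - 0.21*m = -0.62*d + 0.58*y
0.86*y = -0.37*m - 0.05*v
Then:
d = -1.93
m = -6.50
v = 18.21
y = 1.74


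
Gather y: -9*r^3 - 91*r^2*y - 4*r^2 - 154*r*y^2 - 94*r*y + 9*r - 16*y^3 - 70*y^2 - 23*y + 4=-9*r^3 - 4*r^2 + 9*r - 16*y^3 + y^2*(-154*r - 70) + y*(-91*r^2 - 94*r - 23) + 4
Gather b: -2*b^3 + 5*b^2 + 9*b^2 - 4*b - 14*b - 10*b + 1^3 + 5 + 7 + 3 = -2*b^3 + 14*b^2 - 28*b + 16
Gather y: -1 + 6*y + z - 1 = 6*y + z - 2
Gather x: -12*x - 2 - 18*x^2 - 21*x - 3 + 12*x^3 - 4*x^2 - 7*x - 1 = 12*x^3 - 22*x^2 - 40*x - 6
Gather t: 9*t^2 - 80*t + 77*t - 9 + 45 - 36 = 9*t^2 - 3*t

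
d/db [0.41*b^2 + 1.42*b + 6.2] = 0.82*b + 1.42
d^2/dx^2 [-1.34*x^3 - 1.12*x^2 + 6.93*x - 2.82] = -8.04*x - 2.24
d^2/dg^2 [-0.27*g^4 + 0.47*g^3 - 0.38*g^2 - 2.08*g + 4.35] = -3.24*g^2 + 2.82*g - 0.76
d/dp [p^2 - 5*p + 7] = 2*p - 5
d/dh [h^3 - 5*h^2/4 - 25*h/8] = 3*h^2 - 5*h/2 - 25/8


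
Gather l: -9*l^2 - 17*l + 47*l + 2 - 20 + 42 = -9*l^2 + 30*l + 24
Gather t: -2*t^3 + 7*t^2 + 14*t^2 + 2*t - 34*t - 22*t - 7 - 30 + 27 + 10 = -2*t^3 + 21*t^2 - 54*t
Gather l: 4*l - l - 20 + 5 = 3*l - 15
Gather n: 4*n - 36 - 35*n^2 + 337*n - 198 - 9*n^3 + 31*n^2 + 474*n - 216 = -9*n^3 - 4*n^2 + 815*n - 450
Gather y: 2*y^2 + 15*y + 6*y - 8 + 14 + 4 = 2*y^2 + 21*y + 10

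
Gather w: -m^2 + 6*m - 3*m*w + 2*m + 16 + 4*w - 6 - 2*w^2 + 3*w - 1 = -m^2 + 8*m - 2*w^2 + w*(7 - 3*m) + 9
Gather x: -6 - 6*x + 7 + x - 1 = -5*x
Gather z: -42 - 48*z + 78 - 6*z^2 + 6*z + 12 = -6*z^2 - 42*z + 48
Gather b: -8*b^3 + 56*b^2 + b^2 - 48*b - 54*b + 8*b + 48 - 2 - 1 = -8*b^3 + 57*b^2 - 94*b + 45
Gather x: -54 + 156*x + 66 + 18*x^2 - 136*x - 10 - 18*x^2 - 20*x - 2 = 0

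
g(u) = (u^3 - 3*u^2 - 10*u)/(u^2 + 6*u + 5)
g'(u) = (-2*u - 6)*(u^3 - 3*u^2 - 10*u)/(u^2 + 6*u + 5)^2 + (3*u^2 - 6*u - 10)/(u^2 + 6*u + 5)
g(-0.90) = 14.25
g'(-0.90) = -151.23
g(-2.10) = 0.47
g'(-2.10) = -4.70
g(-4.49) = 59.61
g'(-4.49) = -143.30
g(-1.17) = -9.20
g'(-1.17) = -53.46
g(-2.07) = 0.33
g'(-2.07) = -4.68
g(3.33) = -0.82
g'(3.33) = 0.38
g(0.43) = -0.61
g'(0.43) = -1.01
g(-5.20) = -202.06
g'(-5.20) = -936.59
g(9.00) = 2.83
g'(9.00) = 0.79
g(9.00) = 2.83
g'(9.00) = 0.79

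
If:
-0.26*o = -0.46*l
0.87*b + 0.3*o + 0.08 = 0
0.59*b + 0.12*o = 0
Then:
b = 0.13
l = -0.37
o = -0.65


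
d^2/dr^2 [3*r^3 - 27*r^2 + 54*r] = 18*r - 54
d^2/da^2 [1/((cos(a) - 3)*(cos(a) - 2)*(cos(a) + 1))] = (-90*(1 - cos(a)^2)^2 + 12*sin(a)^6 + 3*cos(a)^6 + 44*cos(a)^5 + 2*cos(a)^3 - 139*cos(a)^2 - 54*cos(a) + 128)/((cos(a) - 3)^3*(cos(a) - 2)^3*(cos(a) + 1)^3)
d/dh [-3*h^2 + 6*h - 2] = 6 - 6*h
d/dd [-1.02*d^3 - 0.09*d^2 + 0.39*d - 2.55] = -3.06*d^2 - 0.18*d + 0.39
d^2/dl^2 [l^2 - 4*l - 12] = 2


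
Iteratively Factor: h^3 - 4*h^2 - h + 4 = (h - 4)*(h^2 - 1) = (h - 4)*(h - 1)*(h + 1)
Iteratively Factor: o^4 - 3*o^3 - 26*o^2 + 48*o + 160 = (o + 2)*(o^3 - 5*o^2 - 16*o + 80) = (o + 2)*(o + 4)*(o^2 - 9*o + 20) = (o - 5)*(o + 2)*(o + 4)*(o - 4)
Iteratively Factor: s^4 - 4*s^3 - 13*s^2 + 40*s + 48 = (s - 4)*(s^3 - 13*s - 12) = (s - 4)^2*(s^2 + 4*s + 3) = (s - 4)^2*(s + 1)*(s + 3)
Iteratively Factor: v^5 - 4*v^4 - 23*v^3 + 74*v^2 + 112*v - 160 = (v + 2)*(v^4 - 6*v^3 - 11*v^2 + 96*v - 80) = (v - 1)*(v + 2)*(v^3 - 5*v^2 - 16*v + 80) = (v - 4)*(v - 1)*(v + 2)*(v^2 - v - 20) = (v - 5)*(v - 4)*(v - 1)*(v + 2)*(v + 4)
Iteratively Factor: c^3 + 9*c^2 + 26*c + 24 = (c + 4)*(c^2 + 5*c + 6) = (c + 3)*(c + 4)*(c + 2)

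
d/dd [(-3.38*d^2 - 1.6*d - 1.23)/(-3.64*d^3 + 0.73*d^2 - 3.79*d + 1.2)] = (-12.3032*d^4 - 11.648*d^3 + 0.546600000000002*d^2 - 6.3162*d - 6.5817)/(13.2496*d^6 - 5.3144*d^5 + 28.1241*d^4 - 14.2694*d^3 + 16.1161*d^2 - 9.096*d + 1.44)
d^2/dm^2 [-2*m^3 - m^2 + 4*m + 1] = -12*m - 2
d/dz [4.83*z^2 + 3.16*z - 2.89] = 9.66*z + 3.16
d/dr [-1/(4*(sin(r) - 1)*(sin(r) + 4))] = (2*sin(r) + 3)*cos(r)/(4*(sin(r) - 1)^2*(sin(r) + 4)^2)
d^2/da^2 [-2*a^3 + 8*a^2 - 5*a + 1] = 16 - 12*a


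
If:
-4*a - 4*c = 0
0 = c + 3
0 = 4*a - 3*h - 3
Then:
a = 3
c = -3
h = 3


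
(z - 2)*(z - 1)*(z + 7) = z^3 + 4*z^2 - 19*z + 14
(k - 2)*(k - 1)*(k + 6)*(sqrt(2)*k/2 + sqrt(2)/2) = sqrt(2)*k^4/2 + 2*sqrt(2)*k^3 - 13*sqrt(2)*k^2/2 - 2*sqrt(2)*k + 6*sqrt(2)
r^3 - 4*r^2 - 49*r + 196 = (r - 7)*(r - 4)*(r + 7)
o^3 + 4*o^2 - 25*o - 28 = (o - 4)*(o + 1)*(o + 7)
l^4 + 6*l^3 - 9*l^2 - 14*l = l*(l - 2)*(l + 1)*(l + 7)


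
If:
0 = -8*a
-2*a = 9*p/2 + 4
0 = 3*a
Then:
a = 0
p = -8/9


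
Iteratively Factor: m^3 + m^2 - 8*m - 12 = (m - 3)*(m^2 + 4*m + 4) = (m - 3)*(m + 2)*(m + 2)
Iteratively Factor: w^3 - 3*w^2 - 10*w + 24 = (w - 4)*(w^2 + w - 6) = (w - 4)*(w - 2)*(w + 3)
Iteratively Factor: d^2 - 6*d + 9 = (d - 3)*(d - 3)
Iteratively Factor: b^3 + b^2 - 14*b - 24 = (b - 4)*(b^2 + 5*b + 6) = (b - 4)*(b + 2)*(b + 3)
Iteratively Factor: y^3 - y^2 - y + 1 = (y - 1)*(y^2 - 1) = (y - 1)^2*(y + 1)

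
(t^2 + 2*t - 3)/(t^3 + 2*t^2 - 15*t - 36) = (t - 1)/(t^2 - t - 12)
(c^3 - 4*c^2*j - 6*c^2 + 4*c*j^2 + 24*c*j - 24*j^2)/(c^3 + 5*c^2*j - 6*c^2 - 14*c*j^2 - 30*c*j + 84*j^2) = (c - 2*j)/(c + 7*j)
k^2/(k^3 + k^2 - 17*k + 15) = k^2/(k^3 + k^2 - 17*k + 15)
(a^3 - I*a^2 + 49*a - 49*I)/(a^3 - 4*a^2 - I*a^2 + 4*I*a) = (a^2 + 49)/(a*(a - 4))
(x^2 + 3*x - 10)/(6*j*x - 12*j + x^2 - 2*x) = (x + 5)/(6*j + x)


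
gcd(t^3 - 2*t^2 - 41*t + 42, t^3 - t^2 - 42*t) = t^2 - t - 42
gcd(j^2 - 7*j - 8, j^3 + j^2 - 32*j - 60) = 1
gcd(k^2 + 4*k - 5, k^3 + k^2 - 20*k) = k + 5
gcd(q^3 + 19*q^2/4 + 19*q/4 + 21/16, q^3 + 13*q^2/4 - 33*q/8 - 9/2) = q + 3/4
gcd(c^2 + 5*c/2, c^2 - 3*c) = c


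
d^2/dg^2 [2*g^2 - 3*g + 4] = 4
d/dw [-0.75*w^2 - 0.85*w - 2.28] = -1.5*w - 0.85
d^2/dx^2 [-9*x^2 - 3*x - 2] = -18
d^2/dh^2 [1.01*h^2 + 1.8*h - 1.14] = 2.02000000000000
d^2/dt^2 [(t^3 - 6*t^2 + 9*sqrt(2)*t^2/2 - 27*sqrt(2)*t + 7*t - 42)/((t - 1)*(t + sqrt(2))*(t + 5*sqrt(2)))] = (-10*t^6 - 3*sqrt(2)*t^6 - 126*sqrt(2)*t^5 - 18*t^5 - 1686*t^4 - 72*sqrt(2)*t^4 - 5478*sqrt(2)*t^3 - 486*t^3 - 17076*t^2 - 774*sqrt(2)*t^2 - 12492*sqrt(2)*t - 1116*t - 6928 - 300*sqrt(2))/(t^9 - 3*t^8 + 18*sqrt(2)*t^8 - 54*sqrt(2)*t^7 + 249*t^7 - 739*t^6 + 846*sqrt(2)*t^6 - 2394*sqrt(2)*t^5 + 3198*t^5 - 7626*t^4 + 4176*sqrt(2)*t^4 - 6192*sqrt(2)*t^3 + 8380*t^3 - 5460*t^2 + 5400*sqrt(2)*t^2 - 1800*sqrt(2)*t + 3000*t - 1000)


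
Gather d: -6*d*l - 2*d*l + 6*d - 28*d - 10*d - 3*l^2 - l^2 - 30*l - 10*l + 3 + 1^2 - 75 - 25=d*(-8*l - 32) - 4*l^2 - 40*l - 96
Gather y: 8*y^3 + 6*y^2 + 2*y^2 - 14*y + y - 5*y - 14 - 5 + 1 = 8*y^3 + 8*y^2 - 18*y - 18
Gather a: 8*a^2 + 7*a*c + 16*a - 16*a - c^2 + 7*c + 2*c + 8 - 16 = 8*a^2 + 7*a*c - c^2 + 9*c - 8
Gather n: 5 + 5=10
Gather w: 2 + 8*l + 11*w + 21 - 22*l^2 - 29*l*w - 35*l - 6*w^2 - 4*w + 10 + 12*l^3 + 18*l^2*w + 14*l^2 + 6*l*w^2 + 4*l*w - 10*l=12*l^3 - 8*l^2 - 37*l + w^2*(6*l - 6) + w*(18*l^2 - 25*l + 7) + 33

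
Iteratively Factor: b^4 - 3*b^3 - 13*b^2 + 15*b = (b + 3)*(b^3 - 6*b^2 + 5*b) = b*(b + 3)*(b^2 - 6*b + 5) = b*(b - 1)*(b + 3)*(b - 5)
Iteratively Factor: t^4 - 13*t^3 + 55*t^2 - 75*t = (t - 5)*(t^3 - 8*t^2 + 15*t) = (t - 5)^2*(t^2 - 3*t) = (t - 5)^2*(t - 3)*(t)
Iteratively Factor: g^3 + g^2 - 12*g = (g - 3)*(g^2 + 4*g) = (g - 3)*(g + 4)*(g)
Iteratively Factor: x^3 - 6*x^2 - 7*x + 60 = (x + 3)*(x^2 - 9*x + 20) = (x - 4)*(x + 3)*(x - 5)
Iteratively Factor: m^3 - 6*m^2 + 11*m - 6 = (m - 3)*(m^2 - 3*m + 2) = (m - 3)*(m - 2)*(m - 1)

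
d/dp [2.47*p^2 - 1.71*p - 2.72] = 4.94*p - 1.71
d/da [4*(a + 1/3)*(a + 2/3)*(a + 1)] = 12*a^2 + 16*a + 44/9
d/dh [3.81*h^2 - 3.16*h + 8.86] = 7.62*h - 3.16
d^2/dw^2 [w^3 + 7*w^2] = 6*w + 14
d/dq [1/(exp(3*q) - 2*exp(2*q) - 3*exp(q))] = (-3*exp(2*q) + 4*exp(q) + 3)*exp(-q)/(-exp(2*q) + 2*exp(q) + 3)^2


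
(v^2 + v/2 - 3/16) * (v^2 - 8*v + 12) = v^4 - 15*v^3/2 + 125*v^2/16 + 15*v/2 - 9/4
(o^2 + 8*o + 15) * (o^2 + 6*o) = o^4 + 14*o^3 + 63*o^2 + 90*o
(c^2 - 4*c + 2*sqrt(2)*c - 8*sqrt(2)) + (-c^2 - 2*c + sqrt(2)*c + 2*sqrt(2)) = -6*c + 3*sqrt(2)*c - 6*sqrt(2)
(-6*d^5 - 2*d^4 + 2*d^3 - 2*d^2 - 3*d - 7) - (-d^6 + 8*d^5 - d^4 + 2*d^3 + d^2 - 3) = d^6 - 14*d^5 - d^4 - 3*d^2 - 3*d - 4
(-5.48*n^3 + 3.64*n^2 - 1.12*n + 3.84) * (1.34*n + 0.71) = -7.3432*n^4 + 0.9868*n^3 + 1.0836*n^2 + 4.3504*n + 2.7264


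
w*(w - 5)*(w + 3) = w^3 - 2*w^2 - 15*w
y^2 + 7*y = y*(y + 7)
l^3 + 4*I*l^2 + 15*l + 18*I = (l - 3*I)*(l + I)*(l + 6*I)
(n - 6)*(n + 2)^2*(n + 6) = n^4 + 4*n^3 - 32*n^2 - 144*n - 144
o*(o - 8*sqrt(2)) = o^2 - 8*sqrt(2)*o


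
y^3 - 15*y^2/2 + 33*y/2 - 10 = (y - 4)*(y - 5/2)*(y - 1)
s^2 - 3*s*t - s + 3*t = (s - 1)*(s - 3*t)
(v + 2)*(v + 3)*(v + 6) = v^3 + 11*v^2 + 36*v + 36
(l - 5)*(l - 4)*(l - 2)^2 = l^4 - 13*l^3 + 60*l^2 - 116*l + 80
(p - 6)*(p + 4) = p^2 - 2*p - 24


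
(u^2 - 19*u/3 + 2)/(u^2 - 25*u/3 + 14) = (3*u - 1)/(3*u - 7)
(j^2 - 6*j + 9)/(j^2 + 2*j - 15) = (j - 3)/(j + 5)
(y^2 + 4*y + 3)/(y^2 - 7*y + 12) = (y^2 + 4*y + 3)/(y^2 - 7*y + 12)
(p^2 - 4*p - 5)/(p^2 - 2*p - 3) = (p - 5)/(p - 3)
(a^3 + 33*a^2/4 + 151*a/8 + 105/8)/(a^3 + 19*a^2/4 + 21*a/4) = (2*a^2 + 13*a + 15)/(2*a*(a + 3))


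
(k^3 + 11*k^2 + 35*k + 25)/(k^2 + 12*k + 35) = (k^2 + 6*k + 5)/(k + 7)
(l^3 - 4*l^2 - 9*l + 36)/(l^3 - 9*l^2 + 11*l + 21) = (l^2 - l - 12)/(l^2 - 6*l - 7)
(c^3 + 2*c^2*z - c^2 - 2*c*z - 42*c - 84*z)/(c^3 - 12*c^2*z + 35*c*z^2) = (c^3 + 2*c^2*z - c^2 - 2*c*z - 42*c - 84*z)/(c*(c^2 - 12*c*z + 35*z^2))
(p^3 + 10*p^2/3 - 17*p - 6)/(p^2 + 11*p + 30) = (p^2 - 8*p/3 - 1)/(p + 5)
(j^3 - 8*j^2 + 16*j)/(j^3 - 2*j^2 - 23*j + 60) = j*(j - 4)/(j^2 + 2*j - 15)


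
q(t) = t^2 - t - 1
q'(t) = 2*t - 1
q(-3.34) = 13.50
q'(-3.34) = -7.68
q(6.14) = 30.56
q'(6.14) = 11.28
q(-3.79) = 17.15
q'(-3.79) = -8.58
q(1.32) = -0.58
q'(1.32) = 1.64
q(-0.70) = 0.19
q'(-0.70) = -2.40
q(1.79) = 0.41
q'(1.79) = 2.58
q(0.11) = -1.10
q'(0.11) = -0.78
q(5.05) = 19.45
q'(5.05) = 9.10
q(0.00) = -1.00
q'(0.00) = -1.00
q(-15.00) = 239.00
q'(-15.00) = -31.00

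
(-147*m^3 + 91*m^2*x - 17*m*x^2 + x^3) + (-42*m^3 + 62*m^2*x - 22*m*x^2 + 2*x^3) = -189*m^3 + 153*m^2*x - 39*m*x^2 + 3*x^3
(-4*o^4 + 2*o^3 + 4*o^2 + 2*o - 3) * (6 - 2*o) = 8*o^5 - 28*o^4 + 4*o^3 + 20*o^2 + 18*o - 18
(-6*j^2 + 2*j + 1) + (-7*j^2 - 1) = -13*j^2 + 2*j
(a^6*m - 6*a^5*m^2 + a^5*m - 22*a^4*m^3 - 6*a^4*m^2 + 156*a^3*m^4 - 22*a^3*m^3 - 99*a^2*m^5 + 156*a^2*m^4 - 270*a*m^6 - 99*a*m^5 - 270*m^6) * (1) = a^6*m - 6*a^5*m^2 + a^5*m - 22*a^4*m^3 - 6*a^4*m^2 + 156*a^3*m^4 - 22*a^3*m^3 - 99*a^2*m^5 + 156*a^2*m^4 - 270*a*m^6 - 99*a*m^5 - 270*m^6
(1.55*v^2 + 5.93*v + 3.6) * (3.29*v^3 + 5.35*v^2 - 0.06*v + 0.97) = 5.0995*v^5 + 27.8022*v^4 + 43.4765*v^3 + 20.4077*v^2 + 5.5361*v + 3.492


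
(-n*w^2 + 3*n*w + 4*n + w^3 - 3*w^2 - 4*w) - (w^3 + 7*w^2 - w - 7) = -n*w^2 + 3*n*w + 4*n - 10*w^2 - 3*w + 7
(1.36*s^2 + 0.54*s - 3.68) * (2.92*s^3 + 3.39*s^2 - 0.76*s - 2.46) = 3.9712*s^5 + 6.1872*s^4 - 9.9486*s^3 - 16.2312*s^2 + 1.4684*s + 9.0528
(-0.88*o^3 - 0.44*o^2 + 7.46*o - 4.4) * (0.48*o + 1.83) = -0.4224*o^4 - 1.8216*o^3 + 2.7756*o^2 + 11.5398*o - 8.052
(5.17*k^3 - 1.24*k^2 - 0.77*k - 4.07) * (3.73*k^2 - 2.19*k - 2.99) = 19.2841*k^5 - 15.9475*k^4 - 15.6148*k^3 - 9.7872*k^2 + 11.2156*k + 12.1693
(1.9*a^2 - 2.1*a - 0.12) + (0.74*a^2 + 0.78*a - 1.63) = 2.64*a^2 - 1.32*a - 1.75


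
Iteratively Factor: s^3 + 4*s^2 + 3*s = (s)*(s^2 + 4*s + 3) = s*(s + 1)*(s + 3)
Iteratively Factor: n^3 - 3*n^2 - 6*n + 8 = (n + 2)*(n^2 - 5*n + 4) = (n - 4)*(n + 2)*(n - 1)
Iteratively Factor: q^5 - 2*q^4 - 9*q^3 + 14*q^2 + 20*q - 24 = (q + 2)*(q^4 - 4*q^3 - q^2 + 16*q - 12) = (q - 3)*(q + 2)*(q^3 - q^2 - 4*q + 4) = (q - 3)*(q - 1)*(q + 2)*(q^2 - 4) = (q - 3)*(q - 1)*(q + 2)^2*(q - 2)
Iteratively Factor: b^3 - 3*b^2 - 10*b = (b)*(b^2 - 3*b - 10) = b*(b + 2)*(b - 5)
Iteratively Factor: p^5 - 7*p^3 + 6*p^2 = (p)*(p^4 - 7*p^2 + 6*p) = p*(p - 2)*(p^3 + 2*p^2 - 3*p) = p*(p - 2)*(p - 1)*(p^2 + 3*p) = p*(p - 2)*(p - 1)*(p + 3)*(p)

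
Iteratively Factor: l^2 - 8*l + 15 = (l - 3)*(l - 5)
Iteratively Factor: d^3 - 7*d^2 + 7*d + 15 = (d - 3)*(d^2 - 4*d - 5) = (d - 3)*(d + 1)*(d - 5)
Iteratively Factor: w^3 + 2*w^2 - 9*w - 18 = (w - 3)*(w^2 + 5*w + 6) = (w - 3)*(w + 3)*(w + 2)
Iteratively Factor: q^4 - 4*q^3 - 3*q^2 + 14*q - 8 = (q + 2)*(q^3 - 6*q^2 + 9*q - 4) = (q - 1)*(q + 2)*(q^2 - 5*q + 4) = (q - 4)*(q - 1)*(q + 2)*(q - 1)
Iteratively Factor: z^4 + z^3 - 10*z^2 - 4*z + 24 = (z + 2)*(z^3 - z^2 - 8*z + 12) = (z - 2)*(z + 2)*(z^2 + z - 6) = (z - 2)^2*(z + 2)*(z + 3)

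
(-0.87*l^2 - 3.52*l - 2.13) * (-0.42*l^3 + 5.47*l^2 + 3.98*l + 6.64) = 0.3654*l^5 - 3.2805*l^4 - 21.8224*l^3 - 31.4375*l^2 - 31.8502*l - 14.1432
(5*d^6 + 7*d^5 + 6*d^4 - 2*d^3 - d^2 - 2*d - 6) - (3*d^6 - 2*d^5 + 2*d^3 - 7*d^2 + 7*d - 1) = 2*d^6 + 9*d^5 + 6*d^4 - 4*d^3 + 6*d^2 - 9*d - 5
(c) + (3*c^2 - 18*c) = 3*c^2 - 17*c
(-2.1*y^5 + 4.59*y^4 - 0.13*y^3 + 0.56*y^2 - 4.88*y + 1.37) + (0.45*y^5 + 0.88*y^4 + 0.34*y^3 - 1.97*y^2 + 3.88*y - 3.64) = -1.65*y^5 + 5.47*y^4 + 0.21*y^3 - 1.41*y^2 - 1.0*y - 2.27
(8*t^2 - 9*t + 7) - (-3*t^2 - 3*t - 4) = 11*t^2 - 6*t + 11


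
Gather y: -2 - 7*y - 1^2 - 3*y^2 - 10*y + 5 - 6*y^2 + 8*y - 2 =-9*y^2 - 9*y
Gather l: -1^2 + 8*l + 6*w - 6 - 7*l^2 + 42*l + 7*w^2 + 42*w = -7*l^2 + 50*l + 7*w^2 + 48*w - 7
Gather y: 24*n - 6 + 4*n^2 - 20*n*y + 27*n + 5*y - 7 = 4*n^2 + 51*n + y*(5 - 20*n) - 13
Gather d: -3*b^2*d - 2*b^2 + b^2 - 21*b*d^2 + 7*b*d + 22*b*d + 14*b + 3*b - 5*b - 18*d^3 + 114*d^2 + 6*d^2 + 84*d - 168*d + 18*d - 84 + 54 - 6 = -b^2 + 12*b - 18*d^3 + d^2*(120 - 21*b) + d*(-3*b^2 + 29*b - 66) - 36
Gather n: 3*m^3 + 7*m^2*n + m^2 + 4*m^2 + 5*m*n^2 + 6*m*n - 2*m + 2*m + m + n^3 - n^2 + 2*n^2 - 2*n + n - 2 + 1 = 3*m^3 + 5*m^2 + m + n^3 + n^2*(5*m + 1) + n*(7*m^2 + 6*m - 1) - 1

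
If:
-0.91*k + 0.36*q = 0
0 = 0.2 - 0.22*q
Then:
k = 0.36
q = 0.91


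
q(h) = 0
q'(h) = 0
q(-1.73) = 0.00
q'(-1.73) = 0.00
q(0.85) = 0.00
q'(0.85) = 0.00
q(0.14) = 0.00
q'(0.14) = 0.00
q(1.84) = 0.00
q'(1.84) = 0.00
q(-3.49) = 0.00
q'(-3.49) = 0.00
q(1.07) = 0.00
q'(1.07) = 0.00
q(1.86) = 0.00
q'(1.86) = 0.00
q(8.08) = 0.00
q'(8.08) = 0.00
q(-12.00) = 0.00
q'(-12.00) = 0.00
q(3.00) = 0.00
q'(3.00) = 0.00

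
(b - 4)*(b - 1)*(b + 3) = b^3 - 2*b^2 - 11*b + 12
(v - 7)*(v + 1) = v^2 - 6*v - 7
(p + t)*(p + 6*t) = p^2 + 7*p*t + 6*t^2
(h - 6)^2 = h^2 - 12*h + 36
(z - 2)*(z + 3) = z^2 + z - 6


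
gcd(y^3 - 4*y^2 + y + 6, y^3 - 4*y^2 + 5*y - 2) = y - 2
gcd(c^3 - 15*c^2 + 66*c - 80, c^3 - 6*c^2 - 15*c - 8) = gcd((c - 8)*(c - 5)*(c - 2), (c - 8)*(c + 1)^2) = c - 8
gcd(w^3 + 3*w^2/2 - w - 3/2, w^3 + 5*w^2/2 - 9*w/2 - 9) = w + 3/2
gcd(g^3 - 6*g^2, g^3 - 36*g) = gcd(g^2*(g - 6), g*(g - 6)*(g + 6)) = g^2 - 6*g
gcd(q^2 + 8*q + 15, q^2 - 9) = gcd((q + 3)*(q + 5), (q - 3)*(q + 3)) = q + 3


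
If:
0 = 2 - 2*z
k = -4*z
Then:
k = -4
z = 1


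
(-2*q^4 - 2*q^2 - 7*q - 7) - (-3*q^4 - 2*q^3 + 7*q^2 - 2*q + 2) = q^4 + 2*q^3 - 9*q^2 - 5*q - 9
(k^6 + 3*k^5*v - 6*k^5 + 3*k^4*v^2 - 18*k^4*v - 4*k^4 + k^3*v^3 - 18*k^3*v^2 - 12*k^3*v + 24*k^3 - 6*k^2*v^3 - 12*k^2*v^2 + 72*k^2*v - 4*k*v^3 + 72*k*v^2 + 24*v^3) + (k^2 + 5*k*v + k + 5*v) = k^6 + 3*k^5*v - 6*k^5 + 3*k^4*v^2 - 18*k^4*v - 4*k^4 + k^3*v^3 - 18*k^3*v^2 - 12*k^3*v + 24*k^3 - 6*k^2*v^3 - 12*k^2*v^2 + 72*k^2*v + k^2 - 4*k*v^3 + 72*k*v^2 + 5*k*v + k + 24*v^3 + 5*v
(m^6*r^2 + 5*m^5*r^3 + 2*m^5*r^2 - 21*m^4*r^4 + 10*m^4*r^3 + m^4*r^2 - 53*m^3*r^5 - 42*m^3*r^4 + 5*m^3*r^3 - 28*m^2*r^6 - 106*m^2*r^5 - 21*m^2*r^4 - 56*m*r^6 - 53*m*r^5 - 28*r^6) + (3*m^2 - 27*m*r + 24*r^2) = m^6*r^2 + 5*m^5*r^3 + 2*m^5*r^2 - 21*m^4*r^4 + 10*m^4*r^3 + m^4*r^2 - 53*m^3*r^5 - 42*m^3*r^4 + 5*m^3*r^3 - 28*m^2*r^6 - 106*m^2*r^5 - 21*m^2*r^4 + 3*m^2 - 56*m*r^6 - 53*m*r^5 - 27*m*r - 28*r^6 + 24*r^2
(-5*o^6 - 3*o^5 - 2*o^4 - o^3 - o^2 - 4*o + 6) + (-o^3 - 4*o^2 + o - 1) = -5*o^6 - 3*o^5 - 2*o^4 - 2*o^3 - 5*o^2 - 3*o + 5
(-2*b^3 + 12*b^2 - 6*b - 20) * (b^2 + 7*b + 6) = -2*b^5 - 2*b^4 + 66*b^3 + 10*b^2 - 176*b - 120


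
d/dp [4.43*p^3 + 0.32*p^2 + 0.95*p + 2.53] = 13.29*p^2 + 0.64*p + 0.95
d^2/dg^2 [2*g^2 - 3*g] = 4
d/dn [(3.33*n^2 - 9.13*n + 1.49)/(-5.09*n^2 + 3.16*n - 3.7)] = (-35.9489*n^2 - 9.4738*n + 29.0726)/(25.9081*n^4 - 32.1688*n^3 + 47.6516*n^2 - 23.384*n + 13.69)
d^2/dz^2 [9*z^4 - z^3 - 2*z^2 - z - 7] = 108*z^2 - 6*z - 4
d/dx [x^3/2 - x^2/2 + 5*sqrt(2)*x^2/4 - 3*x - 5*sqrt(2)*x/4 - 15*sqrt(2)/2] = 3*x^2/2 - x + 5*sqrt(2)*x/2 - 3 - 5*sqrt(2)/4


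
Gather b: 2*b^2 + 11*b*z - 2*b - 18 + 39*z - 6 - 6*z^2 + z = 2*b^2 + b*(11*z - 2) - 6*z^2 + 40*z - 24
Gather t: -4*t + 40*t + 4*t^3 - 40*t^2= 4*t^3 - 40*t^2 + 36*t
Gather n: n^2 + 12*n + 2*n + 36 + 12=n^2 + 14*n + 48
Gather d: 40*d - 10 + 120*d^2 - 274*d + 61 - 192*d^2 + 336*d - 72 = -72*d^2 + 102*d - 21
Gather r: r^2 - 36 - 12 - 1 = r^2 - 49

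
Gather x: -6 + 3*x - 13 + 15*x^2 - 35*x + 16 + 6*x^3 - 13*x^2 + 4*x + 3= 6*x^3 + 2*x^2 - 28*x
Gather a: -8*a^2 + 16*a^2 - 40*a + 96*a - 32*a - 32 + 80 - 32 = 8*a^2 + 24*a + 16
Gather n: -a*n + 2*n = n*(2 - a)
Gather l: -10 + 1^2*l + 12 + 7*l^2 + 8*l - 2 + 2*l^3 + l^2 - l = 2*l^3 + 8*l^2 + 8*l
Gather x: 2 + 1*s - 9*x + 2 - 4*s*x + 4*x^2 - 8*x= s + 4*x^2 + x*(-4*s - 17) + 4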